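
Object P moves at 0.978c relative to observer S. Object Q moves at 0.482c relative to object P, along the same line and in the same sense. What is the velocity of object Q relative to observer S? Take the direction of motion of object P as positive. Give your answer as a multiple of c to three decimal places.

0.992c

With v = 0.978 and u' = 0.482 (in units of c),
u = (u' + v)/(1 + u'v/c²):
u = (0.482 + 0.978) / (1 + 0.482·0.978) = 1.4600/1.4714 = 0.9923
(Galilean addition would give +1.460c, exceeding c.)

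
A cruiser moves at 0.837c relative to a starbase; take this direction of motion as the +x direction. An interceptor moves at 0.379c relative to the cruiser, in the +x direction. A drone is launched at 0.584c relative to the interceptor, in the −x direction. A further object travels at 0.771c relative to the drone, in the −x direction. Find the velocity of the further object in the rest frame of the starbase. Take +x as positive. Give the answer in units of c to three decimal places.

-0.081c

Apply u = (u' + v)/(1 + u'v/c²) successively, working outward toward the starbase.
Start: velocity of the cruiser relative to the starbase = 0.8370c.
Compose with the interceptor (u' = 0.379 in the cruiser frame): u_1 = (0.379 + 0.837) / (1 + 0.379·0.837) = 1.2160/1.3172 = 0.9232.
Compose with the drone (u' = -0.584 in the interceptor frame): u_2 = (-0.584 + 0.923) / (1 + (-0.584)·0.923) = 0.3392/0.4609 = 0.7359.
Compose with the further object (u' = -0.771 in the drone frame): u_3 = (-0.771 + 0.736) / (1 + (-0.771)·0.736) = -0.0351/0.4326 = -0.0812.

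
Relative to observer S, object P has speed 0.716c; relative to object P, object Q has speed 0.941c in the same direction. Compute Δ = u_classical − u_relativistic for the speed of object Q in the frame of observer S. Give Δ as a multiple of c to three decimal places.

Δ = 0.667c

Galilean: u_cl = 0.941 + 0.716 = 1.6570.
Relativistic: u_rel = (0.941 + 0.716) / (1 + 0.941·0.716) = 1.6570/1.6738 = 0.9900.
Δ = 1.6570 − 0.9900 = 0.6670.
(The classical prediction exceeds c; the relativistic result does not.)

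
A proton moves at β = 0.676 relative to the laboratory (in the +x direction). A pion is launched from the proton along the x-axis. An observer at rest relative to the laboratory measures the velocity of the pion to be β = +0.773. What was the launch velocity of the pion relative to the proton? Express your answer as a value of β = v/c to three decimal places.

Invert the composition law: u' = (u − v)/(1 − uv/c²).
u' = (0.773 − 0.676) / (1 − (0.773)(0.676)) = 0.0970/0.4775 = 0.2032.

β = +0.203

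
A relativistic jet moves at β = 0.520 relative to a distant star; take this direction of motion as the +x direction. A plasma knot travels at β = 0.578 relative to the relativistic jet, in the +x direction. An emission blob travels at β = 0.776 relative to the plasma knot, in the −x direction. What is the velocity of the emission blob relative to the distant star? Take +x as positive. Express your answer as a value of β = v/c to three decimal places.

β = +0.198

Apply u = (u' + v)/(1 + u'v/c²) successively, working outward toward the distant star.
Start: velocity of the relativistic jet relative to the distant star = 0.5200c.
Compose with the plasma knot (u' = 0.578 in the relativistic jet frame): u_1 = (0.578 + 0.520) / (1 + 0.578·0.520) = 1.0980/1.3006 = 0.8443.
Compose with the emission blob (u' = -0.776 in the plasma knot frame): u_2 = (-0.776 + 0.844) / (1 + (-0.776)·0.844) = 0.0683/0.3449 = 0.1979.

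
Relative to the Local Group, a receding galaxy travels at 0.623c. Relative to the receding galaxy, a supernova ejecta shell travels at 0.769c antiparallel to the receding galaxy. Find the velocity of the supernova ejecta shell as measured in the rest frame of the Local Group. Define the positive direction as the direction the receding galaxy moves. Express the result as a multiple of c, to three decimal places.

-0.280c

With v = 0.623 and u' = -0.769 (in units of c),
u = (u' + v)/(1 + u'v/c²):
u = (-0.769 + 0.623) / (1 + (-0.769)·0.623) = -0.1460/0.5209 = -0.2803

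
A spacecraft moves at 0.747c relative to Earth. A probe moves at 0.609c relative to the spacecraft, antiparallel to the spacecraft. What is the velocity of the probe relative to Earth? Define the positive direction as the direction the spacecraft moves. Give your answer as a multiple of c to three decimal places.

+0.253c

With v = 0.747 and u' = -0.609 (in units of c),
u = (u' + v)/(1 + u'v/c²):
u = (-0.609 + 0.747) / (1 + (-0.609)·0.747) = 0.1380/0.5451 = 0.2532
(Galilean addition would give +0.138c.)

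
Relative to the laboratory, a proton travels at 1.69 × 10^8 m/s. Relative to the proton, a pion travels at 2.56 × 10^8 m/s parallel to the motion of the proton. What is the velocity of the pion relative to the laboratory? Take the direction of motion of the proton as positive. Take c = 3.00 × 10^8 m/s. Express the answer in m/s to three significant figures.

In units of c (dividing by 3.00 × 10^8 m/s): v = 0.563, u' = 0.853.
u = (u' + v)/(1 + u'v/c²):
u = (0.853 + 0.563) / (1 + 0.853·0.563) = 1.4167/1.4807 = 0.9567
(Galilean addition would give +1.417c, exceeding c.)
Converting back: u = 0.9567 × 3.00 × 10^8 m/s.

2.87 × 10^8 m/s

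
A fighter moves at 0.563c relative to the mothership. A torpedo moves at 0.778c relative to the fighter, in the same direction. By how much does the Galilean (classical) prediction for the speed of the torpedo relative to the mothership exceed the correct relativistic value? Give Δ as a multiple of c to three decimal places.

Δ = 0.408c

Galilean: u_cl = 0.778 + 0.563 = 1.3410.
Relativistic: u_rel = (0.778 + 0.563) / (1 + 0.778·0.563) = 1.3410/1.4380 = 0.9325.
Δ = 1.3410 − 0.9325 = 0.4085.
(The classical prediction exceeds c; the relativistic result does not.)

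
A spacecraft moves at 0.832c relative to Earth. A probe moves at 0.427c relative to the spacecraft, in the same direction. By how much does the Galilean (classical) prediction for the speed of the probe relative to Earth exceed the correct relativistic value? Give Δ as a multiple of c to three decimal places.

Δ = 0.330c

Galilean: u_cl = 0.427 + 0.832 = 1.2590.
Relativistic: u_rel = (0.427 + 0.832) / (1 + 0.427·0.832) = 1.2590/1.3553 = 0.9290.
Δ = 1.2590 − 0.9290 = 0.3300.
(The classical prediction exceeds c; the relativistic result does not.)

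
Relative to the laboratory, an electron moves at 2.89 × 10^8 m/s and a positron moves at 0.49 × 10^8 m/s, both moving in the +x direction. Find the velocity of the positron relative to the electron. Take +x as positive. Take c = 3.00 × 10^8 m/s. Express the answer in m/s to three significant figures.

β_A = 0.963, β_B = 0.163 (dividing each by c = 3.00 × 10^8 m/s).
Transform to A's frame with the inverse velocity-addition law: u' = (u − v)/(1 − uv/c²), taking u = β_B and v = β_A.
u' = (0.163 − 0.963) / (1 − (0.963)(0.163)) = -0.8000/0.8427 = -0.9494.
u' = -0.9494 × 3.00 × 10^8 m/s.

-2.85 × 10^8 m/s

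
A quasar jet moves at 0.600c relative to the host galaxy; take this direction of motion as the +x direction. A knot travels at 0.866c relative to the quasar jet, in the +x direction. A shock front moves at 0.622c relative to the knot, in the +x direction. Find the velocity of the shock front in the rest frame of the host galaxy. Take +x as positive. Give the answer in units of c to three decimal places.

0.992c

Apply u = (u' + v)/(1 + u'v/c²) successively, working outward toward the host galaxy.
Start: velocity of the quasar jet relative to the host galaxy = 0.6000c.
Compose with the knot (u' = 0.866 in the quasar jet frame): u_1 = (0.866 + 0.600) / (1 + 0.866·0.600) = 1.4660/1.5196 = 0.9647.
Compose with the shock front (u' = 0.622 in the knot frame): u_2 = (0.622 + 0.965) / (1 + 0.622·0.965) = 1.5867/1.6001 = 0.9917.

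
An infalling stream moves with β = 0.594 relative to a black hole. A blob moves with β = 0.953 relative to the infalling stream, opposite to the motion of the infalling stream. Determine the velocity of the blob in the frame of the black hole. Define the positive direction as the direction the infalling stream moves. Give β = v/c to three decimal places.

β = -0.827

With v = 0.594 and u' = -0.953 (in units of c),
u = (u' + v)/(1 + u'v/c²):
u = (-0.953 + 0.594) / (1 + (-0.953)·0.594) = -0.3590/0.4339 = -0.8273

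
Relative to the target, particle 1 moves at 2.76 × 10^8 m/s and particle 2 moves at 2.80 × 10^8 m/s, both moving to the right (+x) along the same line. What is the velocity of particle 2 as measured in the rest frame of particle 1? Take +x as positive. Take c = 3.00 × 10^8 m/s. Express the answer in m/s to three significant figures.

β_A = 0.920, β_B = 0.933 (dividing each by c = 3.00 × 10^8 m/s).
Transform to A's frame with the inverse velocity-addition law: u' = (u − v)/(1 − uv/c²), taking u = β_B and v = β_A.
u' = (0.933 − 0.920) / (1 − (0.920)(0.933)) = 0.0133/0.1413 = 0.0943.
u' = 0.0943 × 3.00 × 10^8 m/s.

+2.83 × 10^7 m/s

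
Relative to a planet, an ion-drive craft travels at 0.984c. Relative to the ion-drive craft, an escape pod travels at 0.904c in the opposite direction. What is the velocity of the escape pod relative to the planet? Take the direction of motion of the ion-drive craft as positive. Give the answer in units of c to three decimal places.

+0.724c

With v = 0.984 and u' = -0.904 (in units of c),
u = (u' + v)/(1 + u'v/c²):
u = (-0.904 + 0.984) / (1 + (-0.904)·0.984) = 0.0800/0.1105 = 0.7242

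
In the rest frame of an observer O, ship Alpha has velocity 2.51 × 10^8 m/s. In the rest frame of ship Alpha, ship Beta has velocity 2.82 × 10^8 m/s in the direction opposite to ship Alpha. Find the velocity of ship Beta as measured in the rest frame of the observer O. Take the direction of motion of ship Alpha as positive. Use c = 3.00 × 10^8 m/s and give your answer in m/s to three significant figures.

-1.45 × 10^8 m/s

In units of c (dividing by 3.00 × 10^8 m/s): v = 0.837, u' = -0.940.
u = (u' + v)/(1 + u'v/c²):
u = (-0.940 + 0.837) / (1 + (-0.940)·0.837) = -0.1033/0.2135 = -0.4839
Converting back: u = -0.4839 × 3.00 × 10^8 m/s.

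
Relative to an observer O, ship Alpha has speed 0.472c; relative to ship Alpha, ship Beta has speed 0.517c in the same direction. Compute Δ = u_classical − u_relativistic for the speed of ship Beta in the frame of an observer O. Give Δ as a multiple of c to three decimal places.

Galilean: u_cl = 0.517 + 0.472 = 0.9890.
Relativistic: u_rel = (0.517 + 0.472) / (1 + 0.517·0.472) = 0.9890/1.2440 = 0.7950.
Δ = 0.9890 − 0.7950 = 0.1940.

Δ = 0.194c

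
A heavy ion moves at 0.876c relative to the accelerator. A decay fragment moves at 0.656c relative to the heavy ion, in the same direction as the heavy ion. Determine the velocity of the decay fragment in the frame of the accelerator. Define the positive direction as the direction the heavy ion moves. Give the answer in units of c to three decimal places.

With v = 0.876 and u' = 0.656 (in units of c),
u = (u' + v)/(1 + u'v/c²):
u = (0.656 + 0.876) / (1 + 0.656·0.876) = 1.5320/1.5747 = 0.9729

0.973c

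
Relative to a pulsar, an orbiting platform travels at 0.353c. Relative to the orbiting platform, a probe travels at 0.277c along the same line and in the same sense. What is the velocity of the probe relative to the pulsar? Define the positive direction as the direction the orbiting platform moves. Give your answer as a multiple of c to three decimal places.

With v = 0.353 and u' = 0.277 (in units of c),
u = (u' + v)/(1 + u'v/c²):
u = (0.277 + 0.353) / (1 + 0.277·0.353) = 0.6300/1.0978 = 0.5739
(Galilean addition would give +0.630c.)

0.574c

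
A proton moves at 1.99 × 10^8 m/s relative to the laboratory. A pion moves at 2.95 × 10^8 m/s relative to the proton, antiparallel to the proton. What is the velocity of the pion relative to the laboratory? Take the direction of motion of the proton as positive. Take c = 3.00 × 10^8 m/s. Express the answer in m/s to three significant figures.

In units of c (dividing by 3.00 × 10^8 m/s): v = 0.663, u' = -0.983.
u = (u' + v)/(1 + u'v/c²):
u = (-0.983 + 0.663) / (1 + (-0.983)·0.663) = -0.3200/0.3477 = -0.9203
Converting back: u = -0.9203 × 3.00 × 10^8 m/s.

-2.76 × 10^8 m/s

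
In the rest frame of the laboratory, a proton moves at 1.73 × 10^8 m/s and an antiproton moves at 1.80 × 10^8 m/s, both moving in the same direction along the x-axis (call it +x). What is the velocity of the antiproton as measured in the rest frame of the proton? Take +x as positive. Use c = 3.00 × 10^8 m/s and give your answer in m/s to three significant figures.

β_A = 0.577, β_B = 0.600 (dividing each by c = 3.00 × 10^8 m/s).
Transform to A's frame with the inverse velocity-addition law: u' = (u − v)/(1 − uv/c²), taking u = β_B and v = β_A.
u' = (0.600 − 0.577) / (1 − (0.577)(0.600)) = 0.0233/0.6540 = 0.0357.
u' = 0.0357 × 3.00 × 10^8 m/s.

+1.07 × 10^7 m/s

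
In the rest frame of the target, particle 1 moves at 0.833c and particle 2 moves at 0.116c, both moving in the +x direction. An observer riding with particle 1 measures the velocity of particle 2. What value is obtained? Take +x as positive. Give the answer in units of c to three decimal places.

β_A = 0.833, β_B = 0.116.
Transform to A's frame with the inverse velocity-addition law: u' = (u − v)/(1 − uv/c²), taking u = β_B and v = β_A.
u' = (0.116 − 0.833) / (1 − (0.833)(0.116)) = -0.7170/0.9034 = -0.7937.

-0.794c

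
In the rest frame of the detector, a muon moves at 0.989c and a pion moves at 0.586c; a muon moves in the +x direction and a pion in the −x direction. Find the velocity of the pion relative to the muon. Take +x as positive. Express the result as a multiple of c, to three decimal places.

-0.997c

β_A = 0.989, β_B = -0.586.
Transform to A's frame with the inverse velocity-addition law: u' = (u − v)/(1 − uv/c²), taking u = β_B and v = β_A.
u' = (-0.586 − 0.989) / (1 − (0.989)(-0.586)) = -1.5750/1.5796 = -0.9971.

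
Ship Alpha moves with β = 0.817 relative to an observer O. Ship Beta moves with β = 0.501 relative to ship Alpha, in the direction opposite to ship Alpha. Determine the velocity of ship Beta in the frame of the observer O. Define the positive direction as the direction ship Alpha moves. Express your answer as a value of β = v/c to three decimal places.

With v = 0.817 and u' = -0.501 (in units of c),
u = (u' + v)/(1 + u'v/c²):
u = (-0.501 + 0.817) / (1 + (-0.501)·0.817) = 0.3160/0.5907 = 0.5350

β = +0.535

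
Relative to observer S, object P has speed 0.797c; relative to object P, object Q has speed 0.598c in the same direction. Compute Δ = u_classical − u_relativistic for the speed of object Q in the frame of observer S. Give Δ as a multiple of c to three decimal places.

Galilean: u_cl = 0.598 + 0.797 = 1.3950.
Relativistic: u_rel = (0.598 + 0.797) / (1 + 0.598·0.797) = 1.3950/1.4766 = 0.9447.
Δ = 1.3950 − 0.9447 = 0.4503.
(The classical prediction exceeds c; the relativistic result does not.)

Δ = 0.450c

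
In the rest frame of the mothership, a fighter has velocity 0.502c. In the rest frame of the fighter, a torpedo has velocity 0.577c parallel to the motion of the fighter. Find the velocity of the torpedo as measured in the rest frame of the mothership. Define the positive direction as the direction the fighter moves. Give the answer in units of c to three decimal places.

0.837c

With v = 0.502 and u' = 0.577 (in units of c),
u = (u' + v)/(1 + u'v/c²):
u = (0.577 + 0.502) / (1 + 0.577·0.502) = 1.0790/1.2897 = 0.8367
(Galilean addition would give +1.079c, exceeding c.)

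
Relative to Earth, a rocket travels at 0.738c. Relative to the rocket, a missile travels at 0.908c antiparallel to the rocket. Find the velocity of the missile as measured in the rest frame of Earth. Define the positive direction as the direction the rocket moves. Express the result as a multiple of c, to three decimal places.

-0.515c

With v = 0.738 and u' = -0.908 (in units of c),
u = (u' + v)/(1 + u'v/c²):
u = (-0.908 + 0.738) / (1 + (-0.908)·0.738) = -0.1700/0.3299 = -0.5153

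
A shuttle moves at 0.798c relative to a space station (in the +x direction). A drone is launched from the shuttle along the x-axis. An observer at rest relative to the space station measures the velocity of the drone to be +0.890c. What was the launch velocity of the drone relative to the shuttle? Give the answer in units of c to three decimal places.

+0.317c

Invert the composition law: u' = (u − v)/(1 − uv/c²).
u' = (0.890 − 0.798) / (1 − (0.890)(0.798)) = 0.0920/0.2898 = 0.3175.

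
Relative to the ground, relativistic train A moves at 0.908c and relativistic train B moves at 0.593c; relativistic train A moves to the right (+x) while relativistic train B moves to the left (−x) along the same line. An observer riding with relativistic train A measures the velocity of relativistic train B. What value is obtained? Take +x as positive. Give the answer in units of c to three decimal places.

β_A = 0.908, β_B = -0.593.
Transform to A's frame with the inverse velocity-addition law: u' = (u − v)/(1 − uv/c²), taking u = β_B and v = β_A.
u' = (-0.593 − 0.908) / (1 − (0.908)(-0.593)) = -1.5010/1.5384 = -0.9757.

-0.976c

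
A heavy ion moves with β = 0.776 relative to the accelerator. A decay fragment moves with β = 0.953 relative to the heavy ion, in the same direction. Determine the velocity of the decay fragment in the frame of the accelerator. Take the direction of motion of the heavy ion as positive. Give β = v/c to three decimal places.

With v = 0.776 and u' = 0.953 (in units of c),
u = (u' + v)/(1 + u'v/c²):
u = (0.953 + 0.776) / (1 + 0.953·0.776) = 1.7290/1.7395 = 0.9939
(Galilean addition would give +1.729c, exceeding c.)

β = 0.994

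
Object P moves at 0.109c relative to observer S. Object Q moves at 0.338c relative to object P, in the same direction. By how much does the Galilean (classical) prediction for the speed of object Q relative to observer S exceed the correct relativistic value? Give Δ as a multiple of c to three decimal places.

Δ = 0.016c

Galilean: u_cl = 0.338 + 0.109 = 0.4470.
Relativistic: u_rel = (0.338 + 0.109) / (1 + 0.338·0.109) = 0.4470/1.0368 = 0.4311.
Δ = 0.4470 − 0.4311 = 0.0159.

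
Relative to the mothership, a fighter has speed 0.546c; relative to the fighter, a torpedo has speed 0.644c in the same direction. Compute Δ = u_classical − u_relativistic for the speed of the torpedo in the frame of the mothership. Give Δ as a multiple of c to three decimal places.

Δ = 0.310c

Galilean: u_cl = 0.644 + 0.546 = 1.1900.
Relativistic: u_rel = (0.644 + 0.546) / (1 + 0.644·0.546) = 1.1900/1.3516 = 0.8804.
Δ = 1.1900 − 0.8804 = 0.3096.
(The classical prediction exceeds c; the relativistic result does not.)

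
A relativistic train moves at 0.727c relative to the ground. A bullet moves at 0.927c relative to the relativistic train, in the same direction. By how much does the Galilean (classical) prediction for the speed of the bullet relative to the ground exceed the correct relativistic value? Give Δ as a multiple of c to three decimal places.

Δ = 0.666c

Galilean: u_cl = 0.927 + 0.727 = 1.6540.
Relativistic: u_rel = (0.927 + 0.727) / (1 + 0.927·0.727) = 1.6540/1.6739 = 0.9881.
Δ = 1.6540 − 0.9881 = 0.6659.
(The classical prediction exceeds c; the relativistic result does not.)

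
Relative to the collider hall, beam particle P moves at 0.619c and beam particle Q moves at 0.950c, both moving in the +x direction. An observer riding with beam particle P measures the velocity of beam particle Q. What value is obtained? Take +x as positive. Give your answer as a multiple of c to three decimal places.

β_A = 0.619, β_B = 0.950.
Transform to A's frame with the inverse velocity-addition law: u' = (u − v)/(1 − uv/c²), taking u = β_B and v = β_A.
u' = (0.950 − 0.619) / (1 − (0.619)(0.950)) = 0.3310/0.4119 = 0.8035.

+0.803c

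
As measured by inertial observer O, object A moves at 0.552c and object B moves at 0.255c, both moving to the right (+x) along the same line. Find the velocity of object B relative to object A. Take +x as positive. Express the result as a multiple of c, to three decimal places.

-0.346c

β_A = 0.552, β_B = 0.255.
Transform to A's frame with the inverse velocity-addition law: u' = (u − v)/(1 − uv/c²), taking u = β_B and v = β_A.
u' = (0.255 − 0.552) / (1 − (0.552)(0.255)) = -0.2970/0.8592 = -0.3457.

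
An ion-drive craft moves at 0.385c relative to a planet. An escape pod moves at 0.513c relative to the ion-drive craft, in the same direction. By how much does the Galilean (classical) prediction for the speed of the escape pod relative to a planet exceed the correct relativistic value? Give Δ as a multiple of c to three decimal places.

Δ = 0.148c

Galilean: u_cl = 0.513 + 0.385 = 0.8980.
Relativistic: u_rel = (0.513 + 0.385) / (1 + 0.513·0.385) = 0.8980/1.1975 = 0.7499.
Δ = 0.8980 − 0.7499 = 0.1481.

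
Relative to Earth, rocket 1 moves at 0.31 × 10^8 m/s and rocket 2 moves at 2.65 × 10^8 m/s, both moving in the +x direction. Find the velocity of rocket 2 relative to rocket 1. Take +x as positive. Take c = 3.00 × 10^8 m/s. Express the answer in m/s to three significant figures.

+2.58 × 10^8 m/s

β_A = 0.103, β_B = 0.883 (dividing each by c = 3.00 × 10^8 m/s).
Transform to A's frame with the inverse velocity-addition law: u' = (u − v)/(1 − uv/c²), taking u = β_B and v = β_A.
u' = (0.883 − 0.103) / (1 − (0.103)(0.883)) = 0.7800/0.9087 = 0.8583.
u' = 0.8583 × 3.00 × 10^8 m/s.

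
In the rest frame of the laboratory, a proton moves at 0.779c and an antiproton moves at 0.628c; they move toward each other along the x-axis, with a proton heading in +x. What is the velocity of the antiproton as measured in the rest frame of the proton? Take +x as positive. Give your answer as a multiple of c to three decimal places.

β_A = 0.779, β_B = -0.628.
Transform to A's frame with the inverse velocity-addition law: u' = (u − v)/(1 − uv/c²), taking u = β_B and v = β_A.
u' = (-0.628 − 0.779) / (1 − (0.779)(-0.628)) = -1.4070/1.4892 = -0.9448.

-0.945c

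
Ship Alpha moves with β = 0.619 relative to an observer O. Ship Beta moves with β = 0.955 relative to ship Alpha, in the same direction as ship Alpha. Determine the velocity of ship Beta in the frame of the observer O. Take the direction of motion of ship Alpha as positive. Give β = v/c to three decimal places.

β = 0.989

With v = 0.619 and u' = 0.955 (in units of c),
u = (u' + v)/(1 + u'v/c²):
u = (0.955 + 0.619) / (1 + 0.955·0.619) = 1.5740/1.5911 = 0.9892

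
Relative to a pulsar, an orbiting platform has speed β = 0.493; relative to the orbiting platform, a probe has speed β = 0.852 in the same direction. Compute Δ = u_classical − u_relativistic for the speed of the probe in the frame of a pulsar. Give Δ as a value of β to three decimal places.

Galilean: u_cl = 0.852 + 0.493 = 1.3450.
Relativistic: u_rel = (0.852 + 0.493) / (1 + 0.852·0.493) = 1.3450/1.4200 = 0.9472.
Δ = 1.3450 − 0.9472 = 0.3978.
(The classical prediction exceeds c; the relativistic result does not.)

Δ = 0.398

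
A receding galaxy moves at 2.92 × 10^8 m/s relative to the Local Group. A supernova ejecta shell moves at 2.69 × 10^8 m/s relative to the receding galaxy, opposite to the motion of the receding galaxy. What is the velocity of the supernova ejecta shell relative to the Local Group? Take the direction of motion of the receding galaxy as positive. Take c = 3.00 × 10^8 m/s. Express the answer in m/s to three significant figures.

+1.81 × 10^8 m/s

In units of c (dividing by 3.00 × 10^8 m/s): v = 0.973, u' = -0.897.
u = (u' + v)/(1 + u'v/c²):
u = (-0.897 + 0.973) / (1 + (-0.897)·0.973) = 0.0767/0.1272 = 0.6025
Converting back: u = 0.6025 × 3.00 × 10^8 m/s.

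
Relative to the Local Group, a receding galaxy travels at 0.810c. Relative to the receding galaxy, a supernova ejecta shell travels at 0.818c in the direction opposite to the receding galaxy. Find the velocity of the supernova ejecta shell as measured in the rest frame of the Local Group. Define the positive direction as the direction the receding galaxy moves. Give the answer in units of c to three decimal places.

With v = 0.810 and u' = -0.818 (in units of c),
u = (u' + v)/(1 + u'v/c²):
u = (-0.818 + 0.810) / (1 + (-0.818)·0.810) = -0.0080/0.3374 = -0.0237

-0.024c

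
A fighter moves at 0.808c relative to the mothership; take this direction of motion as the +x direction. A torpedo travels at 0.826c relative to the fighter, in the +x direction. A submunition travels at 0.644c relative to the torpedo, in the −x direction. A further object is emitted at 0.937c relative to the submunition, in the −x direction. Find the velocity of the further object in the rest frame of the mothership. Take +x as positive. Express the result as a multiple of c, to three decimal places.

-0.179c

Apply u = (u' + v)/(1 + u'v/c²) successively, working outward toward the mothership.
Start: velocity of the fighter relative to the mothership = 0.8080c.
Compose with the torpedo (u' = 0.826 in the fighter frame): u_1 = (0.826 + 0.808) / (1 + 0.826·0.808) = 1.6340/1.6674 = 0.9800.
Compose with the submunition (u' = -0.644 in the torpedo frame): u_2 = (-0.644 + 0.980) / (1 + (-0.644)·0.980) = 0.3360/0.3689 = 0.9107.
Compose with the further object (u' = -0.937 in the submunition frame): u_3 = (-0.937 + 0.911) / (1 + (-0.937)·0.911) = -0.0263/0.1467 = -0.1792.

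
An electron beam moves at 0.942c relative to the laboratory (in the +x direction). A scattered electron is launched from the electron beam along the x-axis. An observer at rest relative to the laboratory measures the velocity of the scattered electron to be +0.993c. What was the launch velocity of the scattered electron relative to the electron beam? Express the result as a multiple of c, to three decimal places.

Invert the composition law: u' = (u − v)/(1 − uv/c²).
u' = (0.993 − 0.942) / (1 − (0.993)(0.942)) = 0.0510/0.0646 = 0.7895.

+0.790c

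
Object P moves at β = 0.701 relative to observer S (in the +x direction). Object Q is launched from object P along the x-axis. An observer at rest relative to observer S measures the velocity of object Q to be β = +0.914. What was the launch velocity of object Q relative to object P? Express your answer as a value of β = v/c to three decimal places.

Invert the composition law: u' = (u − v)/(1 − uv/c²).
u' = (0.914 − 0.701) / (1 − (0.914)(0.701)) = 0.2130/0.3593 = 0.5928.

β = +0.593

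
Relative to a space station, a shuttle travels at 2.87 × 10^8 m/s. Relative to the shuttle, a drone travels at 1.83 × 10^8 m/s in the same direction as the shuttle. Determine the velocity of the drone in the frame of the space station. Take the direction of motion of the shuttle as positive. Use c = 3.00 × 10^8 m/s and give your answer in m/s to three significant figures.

In units of c (dividing by 3.00 × 10^8 m/s): v = 0.957, u' = 0.610.
u = (u' + v)/(1 + u'v/c²):
u = (0.610 + 0.957) / (1 + 0.610·0.957) = 1.5667/1.5836 = 0.9893
Converting back: u = 0.9893 × 3.00 × 10^8 m/s.

2.97 × 10^8 m/s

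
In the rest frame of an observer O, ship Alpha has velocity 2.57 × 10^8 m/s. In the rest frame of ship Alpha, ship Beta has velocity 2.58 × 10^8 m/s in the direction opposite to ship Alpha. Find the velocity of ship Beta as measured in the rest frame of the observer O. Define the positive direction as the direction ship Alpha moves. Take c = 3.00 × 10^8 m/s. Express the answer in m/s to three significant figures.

-3.80 × 10^6 m/s

In units of c (dividing by 3.00 × 10^8 m/s): v = 0.857, u' = -0.860.
u = (u' + v)/(1 + u'v/c²):
u = (-0.860 + 0.857) / (1 + (-0.860)·0.857) = -0.0033/0.2633 = -0.0127
(Galilean addition would give -0.003c.)
Converting back: u = -0.0127 × 3.00 × 10^8 m/s.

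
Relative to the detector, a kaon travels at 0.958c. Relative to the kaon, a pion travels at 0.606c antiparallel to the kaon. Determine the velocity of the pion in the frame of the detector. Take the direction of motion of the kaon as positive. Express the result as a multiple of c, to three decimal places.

+0.839c

With v = 0.958 and u' = -0.606 (in units of c),
u = (u' + v)/(1 + u'v/c²):
u = (-0.606 + 0.958) / (1 + (-0.606)·0.958) = 0.3520/0.4195 = 0.8392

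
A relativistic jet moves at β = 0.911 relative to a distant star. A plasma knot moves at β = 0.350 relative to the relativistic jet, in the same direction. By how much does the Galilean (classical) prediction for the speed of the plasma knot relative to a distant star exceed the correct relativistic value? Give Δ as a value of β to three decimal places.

Δ = 0.305

Galilean: u_cl = 0.350 + 0.911 = 1.2610.
Relativistic: u_rel = (0.350 + 0.911) / (1 + 0.350·0.911) = 1.2610/1.3189 = 0.9561.
Δ = 1.2610 − 0.9561 = 0.3049.
(The classical prediction exceeds c; the relativistic result does not.)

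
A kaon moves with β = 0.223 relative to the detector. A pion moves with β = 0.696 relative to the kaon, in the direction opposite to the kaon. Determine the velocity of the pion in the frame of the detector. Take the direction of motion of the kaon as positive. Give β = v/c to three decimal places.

β = -0.560

With v = 0.223 and u' = -0.696 (in units of c),
u = (u' + v)/(1 + u'v/c²):
u = (-0.696 + 0.223) / (1 + (-0.696)·0.223) = -0.4730/0.8448 = -0.5599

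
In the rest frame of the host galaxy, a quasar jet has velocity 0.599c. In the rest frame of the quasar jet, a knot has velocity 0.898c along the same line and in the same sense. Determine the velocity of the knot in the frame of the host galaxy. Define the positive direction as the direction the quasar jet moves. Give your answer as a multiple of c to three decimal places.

With v = 0.599 and u' = 0.898 (in units of c),
u = (u' + v)/(1 + u'v/c²):
u = (0.898 + 0.599) / (1 + 0.898·0.599) = 1.4970/1.5379 = 0.9734

0.973c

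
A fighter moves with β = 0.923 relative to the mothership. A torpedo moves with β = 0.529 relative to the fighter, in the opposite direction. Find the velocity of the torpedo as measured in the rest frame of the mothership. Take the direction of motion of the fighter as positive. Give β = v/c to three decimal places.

With v = 0.923 and u' = -0.529 (in units of c),
u = (u' + v)/(1 + u'v/c²):
u = (-0.529 + 0.923) / (1 + (-0.529)·0.923) = 0.3940/0.5117 = 0.7699
(Galilean addition would give +0.394c.)

β = +0.770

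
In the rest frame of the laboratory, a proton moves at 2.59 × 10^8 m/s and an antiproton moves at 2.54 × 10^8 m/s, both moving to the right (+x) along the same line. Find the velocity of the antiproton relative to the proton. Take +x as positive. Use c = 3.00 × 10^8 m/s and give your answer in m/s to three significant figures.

-1.86 × 10^7 m/s

β_A = 0.863, β_B = 0.847 (dividing each by c = 3.00 × 10^8 m/s).
Transform to A's frame with the inverse velocity-addition law: u' = (u − v)/(1 − uv/c²), taking u = β_B and v = β_A.
u' = (0.847 − 0.863) / (1 − (0.863)(0.847)) = -0.0167/0.2690 = -0.0619.
u' = -0.0619 × 3.00 × 10^8 m/s.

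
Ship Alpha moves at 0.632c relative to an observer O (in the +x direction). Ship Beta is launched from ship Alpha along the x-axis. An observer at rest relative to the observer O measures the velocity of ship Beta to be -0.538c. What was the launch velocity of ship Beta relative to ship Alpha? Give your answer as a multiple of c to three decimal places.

Invert the composition law: u' = (u − v)/(1 − uv/c²).
u' = (-0.538 − 0.632) / (1 − (-0.538)(0.632)) = -1.1700/1.3400 = -0.8731.

-0.873c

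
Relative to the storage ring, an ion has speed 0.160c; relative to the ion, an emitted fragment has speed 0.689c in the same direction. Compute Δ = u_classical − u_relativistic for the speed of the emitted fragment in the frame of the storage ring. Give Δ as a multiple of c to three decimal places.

Galilean: u_cl = 0.689 + 0.160 = 0.8490.
Relativistic: u_rel = (0.689 + 0.160) / (1 + 0.689·0.160) = 0.8490/1.1102 = 0.7647.
Δ = 0.8490 − 0.7647 = 0.0843.

Δ = 0.084c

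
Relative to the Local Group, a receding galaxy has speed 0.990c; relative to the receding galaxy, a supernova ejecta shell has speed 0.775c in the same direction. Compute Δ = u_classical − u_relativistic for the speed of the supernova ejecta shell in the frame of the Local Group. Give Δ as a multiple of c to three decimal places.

Δ = 0.766c

Galilean: u_cl = 0.775 + 0.990 = 1.7650.
Relativistic: u_rel = (0.775 + 0.990) / (1 + 0.775·0.990) = 1.7650/1.7672 = 0.9987.
Δ = 1.7650 − 0.9987 = 0.7663.
(The classical prediction exceeds c; the relativistic result does not.)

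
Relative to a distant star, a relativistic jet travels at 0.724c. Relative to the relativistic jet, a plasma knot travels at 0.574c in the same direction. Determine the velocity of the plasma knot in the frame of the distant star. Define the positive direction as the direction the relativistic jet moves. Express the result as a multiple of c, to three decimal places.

0.917c

With v = 0.724 and u' = 0.574 (in units of c),
u = (u' + v)/(1 + u'v/c²):
u = (0.574 + 0.724) / (1 + 0.574·0.724) = 1.2980/1.4156 = 0.9169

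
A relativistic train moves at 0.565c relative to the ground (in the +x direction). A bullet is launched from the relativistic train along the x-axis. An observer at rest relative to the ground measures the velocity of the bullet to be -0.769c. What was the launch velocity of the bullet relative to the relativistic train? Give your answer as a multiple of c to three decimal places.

Invert the composition law: u' = (u − v)/(1 − uv/c²).
u' = (-0.769 − 0.565) / (1 − (-0.769)(0.565)) = -1.3340/1.4345 = -0.9300.

-0.930c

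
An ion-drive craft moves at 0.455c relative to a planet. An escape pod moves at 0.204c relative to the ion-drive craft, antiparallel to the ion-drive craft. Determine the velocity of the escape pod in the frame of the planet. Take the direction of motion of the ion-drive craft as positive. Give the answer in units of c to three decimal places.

+0.277c

With v = 0.455 and u' = -0.204 (in units of c),
u = (u' + v)/(1 + u'v/c²):
u = (-0.204 + 0.455) / (1 + (-0.204)·0.455) = 0.2510/0.9072 = 0.2767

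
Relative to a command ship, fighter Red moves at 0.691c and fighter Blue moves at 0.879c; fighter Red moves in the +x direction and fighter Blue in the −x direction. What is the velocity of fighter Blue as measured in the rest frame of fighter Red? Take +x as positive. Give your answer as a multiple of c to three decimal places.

-0.977c

β_A = 0.691, β_B = -0.879.
Transform to A's frame with the inverse velocity-addition law: u' = (u − v)/(1 − uv/c²), taking u = β_B and v = β_A.
u' = (-0.879 − 0.691) / (1 − (0.691)(-0.879)) = -1.5700/1.6074 = -0.9767.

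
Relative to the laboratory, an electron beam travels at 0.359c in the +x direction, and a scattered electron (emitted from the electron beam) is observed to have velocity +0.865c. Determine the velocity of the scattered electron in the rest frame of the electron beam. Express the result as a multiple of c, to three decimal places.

+0.734c

Invert the composition law: u' = (u − v)/(1 − uv/c²).
u' = (0.865 − 0.359) / (1 − (0.865)(0.359)) = 0.5060/0.6895 = 0.7339.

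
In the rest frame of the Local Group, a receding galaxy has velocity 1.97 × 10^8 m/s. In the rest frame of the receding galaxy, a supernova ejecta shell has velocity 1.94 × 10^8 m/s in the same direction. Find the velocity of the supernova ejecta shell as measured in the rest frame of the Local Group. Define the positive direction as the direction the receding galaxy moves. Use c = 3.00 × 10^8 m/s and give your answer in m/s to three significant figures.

In units of c (dividing by 3.00 × 10^8 m/s): v = 0.657, u' = 0.647.
u = (u' + v)/(1 + u'v/c²):
u = (0.647 + 0.657) / (1 + 0.647·0.657) = 1.3033/1.4246 = 0.9148
Converting back: u = 0.9148 × 3.00 × 10^8 m/s.

2.74 × 10^8 m/s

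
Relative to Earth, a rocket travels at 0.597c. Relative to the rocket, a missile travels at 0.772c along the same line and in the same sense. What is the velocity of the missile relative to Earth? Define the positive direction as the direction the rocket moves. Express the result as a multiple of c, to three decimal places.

With v = 0.597 and u' = 0.772 (in units of c),
u = (u' + v)/(1 + u'v/c²):
u = (0.772 + 0.597) / (1 + 0.772·0.597) = 1.3690/1.4609 = 0.9371

0.937c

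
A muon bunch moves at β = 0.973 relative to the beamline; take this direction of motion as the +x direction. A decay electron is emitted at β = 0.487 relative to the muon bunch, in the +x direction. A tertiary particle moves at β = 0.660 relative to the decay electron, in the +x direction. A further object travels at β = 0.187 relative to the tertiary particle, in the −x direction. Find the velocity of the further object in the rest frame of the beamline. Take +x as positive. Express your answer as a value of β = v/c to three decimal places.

Apply u = (u' + v)/(1 + u'v/c²) successively, working outward toward the beamline.
Start: velocity of the muon bunch relative to the beamline = 0.9730c.
Compose with the decay electron (u' = 0.487 in the muon bunch frame): u_1 = (0.487 + 0.973) / (1 + 0.487·0.973) = 1.4600/1.4739 = 0.9906.
Compose with the tertiary particle (u' = 0.660 in the decay electron frame): u_2 = (0.660 + 0.991) / (1 + 0.660·0.991) = 1.6506/1.6538 = 0.9981.
Compose with the further object (u' = -0.187 in the tertiary particle frame): u_3 = (-0.187 + 0.998) / (1 + (-0.187)·0.998) = 0.8111/0.8134 = 0.9972.

β = +0.997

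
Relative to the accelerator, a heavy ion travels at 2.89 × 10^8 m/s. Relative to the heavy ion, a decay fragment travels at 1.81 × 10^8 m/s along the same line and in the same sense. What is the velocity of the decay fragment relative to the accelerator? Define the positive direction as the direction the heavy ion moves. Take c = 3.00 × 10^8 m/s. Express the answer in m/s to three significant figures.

In units of c (dividing by 3.00 × 10^8 m/s): v = 0.963, u' = 0.603.
u = (u' + v)/(1 + u'v/c²):
u = (0.603 + 0.963) / (1 + 0.603·0.963) = 1.5667/1.5812 = 0.9908
Converting back: u = 0.9908 × 3.00 × 10^8 m/s.

2.97 × 10^8 m/s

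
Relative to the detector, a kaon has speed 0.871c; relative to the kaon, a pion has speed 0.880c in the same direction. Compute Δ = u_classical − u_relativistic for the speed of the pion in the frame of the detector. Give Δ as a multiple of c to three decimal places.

Galilean: u_cl = 0.880 + 0.871 = 1.7510.
Relativistic: u_rel = (0.880 + 0.871) / (1 + 0.880·0.871) = 1.7510/1.7665 = 0.9912.
Δ = 1.7510 − 0.9912 = 0.7598.
(The classical prediction exceeds c; the relativistic result does not.)

Δ = 0.760c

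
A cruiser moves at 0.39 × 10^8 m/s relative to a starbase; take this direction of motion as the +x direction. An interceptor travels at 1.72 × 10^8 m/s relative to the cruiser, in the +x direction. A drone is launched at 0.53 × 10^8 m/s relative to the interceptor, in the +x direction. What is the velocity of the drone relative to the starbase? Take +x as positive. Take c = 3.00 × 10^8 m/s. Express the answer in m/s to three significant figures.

Apply u = (u' + v)/(1 + u'v/c²) successively, working outward toward the starbase.
(Dividing each given speed by c = 3.00 × 10^8 m/s to work in units of c.)
Start: velocity of the cruiser relative to the starbase = 0.1300c.
Compose with the interceptor (u' = 0.573 in the cruiser frame): u_1 = (0.573 + 0.130) / (1 + 0.573·0.130) = 0.7033/1.0745 = 0.6545.
Compose with the drone (u' = 0.177 in the interceptor frame): u_2 = (0.177 + 0.655) / (1 + 0.177·0.655) = 0.8312/1.1156 = 0.7451.
So u = 0.7451 × 3.00 × 10^8 m/s.

2.24 × 10^8 m/s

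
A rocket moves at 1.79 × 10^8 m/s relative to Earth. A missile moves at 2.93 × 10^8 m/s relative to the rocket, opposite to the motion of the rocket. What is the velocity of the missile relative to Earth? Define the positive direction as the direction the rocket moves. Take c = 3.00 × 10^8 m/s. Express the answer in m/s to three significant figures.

In units of c (dividing by 3.00 × 10^8 m/s): v = 0.597, u' = -0.977.
u = (u' + v)/(1 + u'v/c²):
u = (-0.977 + 0.597) / (1 + (-0.977)·0.597) = -0.3800/0.4173 = -0.9107
Converting back: u = -0.9107 × 3.00 × 10^8 m/s.

-2.73 × 10^8 m/s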